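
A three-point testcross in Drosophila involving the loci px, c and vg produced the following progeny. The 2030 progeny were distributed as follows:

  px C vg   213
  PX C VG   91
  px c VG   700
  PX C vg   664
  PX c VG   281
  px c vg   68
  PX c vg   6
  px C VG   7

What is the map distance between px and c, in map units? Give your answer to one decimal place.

The two most frequent reciprocal classes, PX C vg and px c VG, are the parental types, so the F1 was PX C vg / px c VG.
The two rarest classes, PX c vg and px C VG, are the double crossovers. Comparing them with the parentals, only the c allele has switched, so c is the middle locus and the order is px – c – vg.
Crossovers in the px–c interval produce the single-crossover classes px C vg and PX c VG (213 + 281 = 494) plus the double crossovers (13).
RF(px–c) = (494 + 13) / 2030 = 507/2030 = 0.2498 → 25.0 map units.

25.0 map units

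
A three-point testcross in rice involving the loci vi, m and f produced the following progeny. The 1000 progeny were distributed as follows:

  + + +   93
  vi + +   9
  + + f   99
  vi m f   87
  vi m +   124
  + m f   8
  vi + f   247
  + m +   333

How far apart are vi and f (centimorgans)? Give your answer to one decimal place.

The two most frequent reciprocal classes, + m + and vi + f, are the parental types, so the F1 was + m + / vi + f.
The two rarest classes, + m f and vi + +, are the double crossovers. Comparing them with the parentals, only the f allele has switched, so f is the middle locus and the order is vi – f – m.
Crossovers in the vi–f interval produce the single-crossover classes vi m + and + + f (124 + 99 = 223) plus the double crossovers (17).
RF(vi–f) = (223 + 17) / 1000 = 240/1000 = 0.2400 → 24.0 centimorgans.

24.0 centimorgans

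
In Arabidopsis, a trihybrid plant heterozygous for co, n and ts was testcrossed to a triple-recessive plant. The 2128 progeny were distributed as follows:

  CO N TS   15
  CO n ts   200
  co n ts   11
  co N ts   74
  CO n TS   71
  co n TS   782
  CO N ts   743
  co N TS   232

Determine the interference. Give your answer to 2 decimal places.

The two most frequent reciprocal classes, CO N ts and co n TS, are the parental types, so the F1 was CO N ts / co n TS.
The two rarest classes, CO N TS and co n ts, are the double crossovers. Comparing them with the parentals, only the ts allele has switched, so ts is the middle locus and the order is co – ts – n.
co–ts: (145 + 26)/2128 = 0.0804; ts–n: (432 + 26)/2128 = 0.2152.
Expected DCO frequency = 0.0804 × 0.2152 ≈ 0.01730; observed = 26/2128 ≈ 0.01222.
Coefficient of coincidence = 0.01222/0.01730 ≈ 0.71; interference = 1 − 0.71 = 0.29.

0.29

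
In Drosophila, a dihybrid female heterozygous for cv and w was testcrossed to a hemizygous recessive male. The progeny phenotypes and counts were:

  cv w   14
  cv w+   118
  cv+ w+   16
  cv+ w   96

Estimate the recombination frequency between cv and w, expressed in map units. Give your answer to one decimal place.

12.3 map units

The two most frequent classes, cv+ w (96) and cv w+ (118), are the parental types, so the F1 was cv+ w / cv w+.
The recombinant classes are cv+ w+ and cv w: 16 + 14 = 30.
Recombination frequency = 30/244 = 0.1230 ≈ 12.3%, i.e. 12.3 map units.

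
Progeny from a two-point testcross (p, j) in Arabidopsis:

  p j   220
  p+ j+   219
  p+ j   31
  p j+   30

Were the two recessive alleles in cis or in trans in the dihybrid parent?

The two most frequent classes are p+ j+ (219) and p j (220); these are the parental (non-recombinant) types.
So the F1 carried p+ j+ on one chromosome and p j on the other — the recessive alleles are on the same chromosome (cis / coupling).

cis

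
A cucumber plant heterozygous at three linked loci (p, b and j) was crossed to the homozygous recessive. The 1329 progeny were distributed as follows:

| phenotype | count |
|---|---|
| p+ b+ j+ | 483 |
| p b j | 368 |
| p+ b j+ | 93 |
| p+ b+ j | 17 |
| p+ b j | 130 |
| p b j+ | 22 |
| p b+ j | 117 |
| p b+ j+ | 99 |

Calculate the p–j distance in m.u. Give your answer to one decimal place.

The two most frequent reciprocal classes, p b j and p+ b+ j+, are the parental types, so the F1 was p b j / p+ b+ j+.
The two rarest classes, p b j+ and p+ b+ j, are the double crossovers. Comparing them with the parentals, only the j allele has switched, so j is the middle locus and the order is b – j – p.
Crossovers in the j–p interval produce the single-crossover classes p+ b j and p b+ j+ (130 + 99 = 229) plus the double crossovers (39).
RF(j–p) = (229 + 39) / 1329 = 268/1329 = 0.2017 → 20.2 m.u.

20.2 m.u.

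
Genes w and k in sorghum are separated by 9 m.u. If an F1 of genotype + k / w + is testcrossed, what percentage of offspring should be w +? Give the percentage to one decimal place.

45.5%

A map distance of 9 m.u. corresponds to a recombination frequency of 0.090.
The F1 is + k / w +, so w + is a parental gamete class with expected frequency (1 − r)/2 = 0.910/2 = 0.4550.
That is 0.4550 = 45.5% of the progeny.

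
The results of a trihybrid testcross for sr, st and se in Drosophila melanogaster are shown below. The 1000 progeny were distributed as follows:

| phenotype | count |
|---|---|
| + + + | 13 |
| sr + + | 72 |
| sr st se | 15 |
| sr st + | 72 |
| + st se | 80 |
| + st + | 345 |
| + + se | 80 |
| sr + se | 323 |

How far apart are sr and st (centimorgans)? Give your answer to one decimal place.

18.0 centimorgans

The two most frequent reciprocal classes, sr + se and + st +, are the parental types, so the F1 was sr + se / + st +.
The two rarest classes, sr st se and + + +, are the double crossovers. Comparing them with the parentals, only the st allele has switched, so st is the middle locus and the order is sr – st – se.
Crossovers in the sr–st interval produce the single-crossover classes + + se and sr st + (80 + 72 = 152) plus the double crossovers (28).
RF(sr–st) = (152 + 28) / 1000 = 180/1000 = 0.1800 → 18.0 centimorgans.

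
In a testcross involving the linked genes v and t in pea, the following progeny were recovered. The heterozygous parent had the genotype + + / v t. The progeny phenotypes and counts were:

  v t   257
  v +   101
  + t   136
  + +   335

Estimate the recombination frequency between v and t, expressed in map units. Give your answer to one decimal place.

28.6 map units

The recombinant classes are + t and v +: 136 + 101 = 237.
Recombination frequency = 237/829 = 0.2859 ≈ 28.6%, i.e. 28.6 map units.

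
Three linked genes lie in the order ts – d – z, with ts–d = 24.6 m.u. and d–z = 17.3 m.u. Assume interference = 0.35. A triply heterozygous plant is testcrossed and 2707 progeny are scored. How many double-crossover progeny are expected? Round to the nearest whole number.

Map distances give recombination frequencies of 0.246 and 0.173 for the two intervals.
With interference 0.35 (so coincidence = 0.65), expected double-crossover frequency = 0.246 × 0.173 × 0.65 = 0.02766.
Expected number = 0.02766 × 2707 = 74.88 ≈ 75.

75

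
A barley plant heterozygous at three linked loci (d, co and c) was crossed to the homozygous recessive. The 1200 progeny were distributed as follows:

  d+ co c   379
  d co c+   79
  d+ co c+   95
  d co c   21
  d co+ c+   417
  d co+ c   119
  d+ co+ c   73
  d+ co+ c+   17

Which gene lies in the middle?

The two most frequent reciprocal classes, d co+ c+ and d+ co c, are the parental types, so the F1 was d co+ c+ / d+ co c.
The two rarest classes, d+ co+ c+ and d co c, are the double crossovers. Comparing them with the parentals, only the d allele has switched, so d is the middle locus and the order is c – d – co.

d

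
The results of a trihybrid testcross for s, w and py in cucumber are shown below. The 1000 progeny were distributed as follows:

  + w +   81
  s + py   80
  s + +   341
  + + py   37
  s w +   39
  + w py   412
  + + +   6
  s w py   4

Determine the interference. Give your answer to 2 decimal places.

The two most frequent reciprocal classes, + w py and s + +, are the parental types, so the F1 was + w py / s + +.
The two rarest classes, s w py and + + +, are the double crossovers. Comparing them with the parentals, only the s allele has switched, so s is the middle locus and the order is w – s – py.
w–s: (76 + 10)/1000 = 0.0860; s–py: (161 + 10)/1000 = 0.1710.
Expected DCO frequency = 0.0860 × 0.1710 ≈ 0.01471; observed = 10/1000 ≈ 0.01000.
Coefficient of coincidence = 0.01000/0.01471 ≈ 0.68; interference = 1 − 0.68 = 0.32.

0.32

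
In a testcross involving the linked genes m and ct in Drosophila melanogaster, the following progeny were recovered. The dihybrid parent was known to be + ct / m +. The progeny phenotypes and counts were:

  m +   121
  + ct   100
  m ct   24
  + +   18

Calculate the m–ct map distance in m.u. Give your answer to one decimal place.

The recombinant classes are + + and m ct: 18 + 24 = 42.
Recombination frequency = 42/263 = 0.1597 ≈ 16.0%, i.e. 16.0 m.u.

16.0 m.u.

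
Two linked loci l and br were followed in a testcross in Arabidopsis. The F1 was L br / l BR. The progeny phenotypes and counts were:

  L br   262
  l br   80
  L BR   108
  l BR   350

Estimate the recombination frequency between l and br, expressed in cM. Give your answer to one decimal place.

23.5 cM

The recombinant classes are L BR and l br: 108 + 80 = 188.
Recombination frequency = 188/800 = 0.2350 ≈ 23.5%, i.e. 23.5 cM.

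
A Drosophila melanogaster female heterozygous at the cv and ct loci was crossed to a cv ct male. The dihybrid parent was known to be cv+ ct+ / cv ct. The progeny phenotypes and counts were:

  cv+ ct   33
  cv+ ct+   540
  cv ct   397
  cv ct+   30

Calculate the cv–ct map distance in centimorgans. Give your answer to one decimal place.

The recombinant classes are cv+ ct and cv ct+: 33 + 30 = 63.
Recombination frequency = 63/1000 = 0.0630 ≈ 6.3%, i.e. 6.3 centimorgans.

6.3 centimorgans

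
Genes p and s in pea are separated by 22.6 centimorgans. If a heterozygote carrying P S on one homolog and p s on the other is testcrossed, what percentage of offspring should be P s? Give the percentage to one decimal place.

11.3%

A map distance of 22.6 centimorgans corresponds to a recombination frequency of 0.226.
The F1 is P S / p s, so P s is a recombinant gamete class with expected frequency r/2 = 0.226/2 = 0.1130.
That is 0.1130 = 11.3% of the progeny.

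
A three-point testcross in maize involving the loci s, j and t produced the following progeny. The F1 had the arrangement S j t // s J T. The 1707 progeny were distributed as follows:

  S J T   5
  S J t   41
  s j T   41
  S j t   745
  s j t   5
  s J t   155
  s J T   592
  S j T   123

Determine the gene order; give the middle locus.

s

The two rarest classes, s j t and S J T, are the double crossovers. Comparing them with the parentals, only the s allele has switched, so s is the middle locus and the order is t – s – j.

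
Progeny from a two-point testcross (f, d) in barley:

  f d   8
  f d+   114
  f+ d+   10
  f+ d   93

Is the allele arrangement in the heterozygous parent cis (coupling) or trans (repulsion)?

trans

The two most frequent classes are f+ d (93) and f d+ (114); these are the parental (non-recombinant) types.
So the F1 carried f+ d on one chromosome and f d+ on the other — the recessive alleles are on opposite chromosomes (trans / repulsion).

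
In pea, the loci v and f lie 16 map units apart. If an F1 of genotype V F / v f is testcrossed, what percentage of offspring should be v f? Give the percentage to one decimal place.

42.0%

A map distance of 16 map units corresponds to a recombination frequency of 0.160.
The F1 is V F / v f, so v f is a parental gamete class with expected frequency (1 − r)/2 = 0.840/2 = 0.4200.
That is 0.4200 = 42.0% of the progeny.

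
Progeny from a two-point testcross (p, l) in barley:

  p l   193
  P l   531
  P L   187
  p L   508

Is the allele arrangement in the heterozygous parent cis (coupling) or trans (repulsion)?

The two most frequent classes are P l (531) and p L (508); these are the parental (non-recombinant) types.
So the F1 carried P l on one chromosome and p L on the other — the recessive alleles are on opposite chromosomes (trans / repulsion).

trans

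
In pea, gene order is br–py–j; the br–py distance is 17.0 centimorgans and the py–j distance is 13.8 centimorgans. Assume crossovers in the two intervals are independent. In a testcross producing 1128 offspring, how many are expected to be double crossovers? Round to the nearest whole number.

26

Map distances give recombination frequencies of 0.170 and 0.138 for the two intervals.
With no interference, expected double-crossover frequency = 0.170 × 0.138 = 0.02346.
Expected number = 0.02346 × 1128 = 26.46 ≈ 26.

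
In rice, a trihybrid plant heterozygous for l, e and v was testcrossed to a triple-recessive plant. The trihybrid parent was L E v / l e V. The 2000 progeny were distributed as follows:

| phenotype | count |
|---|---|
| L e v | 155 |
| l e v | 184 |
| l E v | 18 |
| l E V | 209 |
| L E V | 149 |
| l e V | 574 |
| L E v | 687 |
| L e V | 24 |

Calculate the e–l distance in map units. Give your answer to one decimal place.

20.3 map units

The two rarest classes, l E v and L e V, are the double crossovers. Comparing them with the parentals, only the l allele has switched, so l is the middle locus and the order is e – l – v.
Crossovers in the e–l interval produce the single-crossover classes L e v and l E V (155 + 209 = 364) plus the double crossovers (42).
RF(e–l) = (364 + 42) / 2000 = 406/2000 = 0.2030 → 20.3 map units.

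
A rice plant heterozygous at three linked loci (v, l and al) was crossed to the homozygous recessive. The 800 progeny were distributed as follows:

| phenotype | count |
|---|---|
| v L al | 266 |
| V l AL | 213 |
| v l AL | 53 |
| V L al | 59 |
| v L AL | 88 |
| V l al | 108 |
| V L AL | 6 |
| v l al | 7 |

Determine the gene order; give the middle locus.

l

The two most frequent reciprocal classes, V l AL and v L al, are the parental types, so the F1 was V l AL / v L al.
The two rarest classes, V L AL and v l al, are the double crossovers. Comparing them with the parentals, only the l allele has switched, so l is the middle locus and the order is al – l – v.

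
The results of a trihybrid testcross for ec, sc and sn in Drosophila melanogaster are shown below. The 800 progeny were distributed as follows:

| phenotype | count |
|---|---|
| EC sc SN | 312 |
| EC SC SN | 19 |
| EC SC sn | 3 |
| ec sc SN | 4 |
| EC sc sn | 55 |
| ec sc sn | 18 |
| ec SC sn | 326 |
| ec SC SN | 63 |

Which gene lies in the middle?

The two most frequent reciprocal classes, EC sc SN and ec SC sn, are the parental types, so the F1 was EC sc SN / ec SC sn.
The two rarest classes, ec sc SN and EC SC sn, are the double crossovers. Comparing them with the parentals, only the ec allele has switched, so ec is the middle locus and the order is sn – ec – sc.

ec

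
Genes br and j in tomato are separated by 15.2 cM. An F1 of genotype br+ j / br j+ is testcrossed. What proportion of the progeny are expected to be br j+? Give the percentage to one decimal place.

A map distance of 15.2 cM corresponds to a recombination frequency of 0.152.
The F1 is br+ j / br j+, so br j+ is a parental gamete class with expected frequency (1 − r)/2 = 0.848/2 = 0.4240.
That is 0.4240 = 42.4% of the progeny.

42.4%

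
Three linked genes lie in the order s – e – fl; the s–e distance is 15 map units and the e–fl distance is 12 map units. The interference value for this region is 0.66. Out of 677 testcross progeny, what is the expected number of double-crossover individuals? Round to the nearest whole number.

Map distances give recombination frequencies of 0.150 and 0.120 for the two intervals.
With interference 0.66 (so coincidence = 0.34), expected double-crossover frequency = 0.150 × 0.120 × 0.34 = 0.00612.
Expected number = 0.00612 × 677 = 4.14 ≈ 4.

4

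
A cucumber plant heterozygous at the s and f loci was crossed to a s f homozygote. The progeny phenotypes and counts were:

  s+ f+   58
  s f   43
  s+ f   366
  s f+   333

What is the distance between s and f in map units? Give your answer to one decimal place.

The two most frequent classes, s+ f (366) and s f+ (333), are the parental types, so the F1 was s+ f / s f+.
The recombinant classes are s+ f+ and s f: 58 + 43 = 101.
Recombination frequency = 101/800 = 0.1263 ≈ 12.6%, i.e. 12.6 map units.

12.6 map units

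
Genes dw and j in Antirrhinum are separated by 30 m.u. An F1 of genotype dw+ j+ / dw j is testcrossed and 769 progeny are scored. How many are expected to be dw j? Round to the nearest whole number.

A map distance of 30 m.u. corresponds to a recombination frequency of 0.300.
The F1 is dw+ j+ / dw j, so dw j is a parental gamete class with expected frequency (1 − r)/2 = 0.700/2 = 0.3500.
Expected number = 0.3500 × 769 = 269.15 ≈ 269.

269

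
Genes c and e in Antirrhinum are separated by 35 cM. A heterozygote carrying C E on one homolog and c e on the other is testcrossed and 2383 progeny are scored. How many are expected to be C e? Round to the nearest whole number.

417

A map distance of 35 cM corresponds to a recombination frequency of 0.350.
The F1 is C E / c e, so C e is a recombinant gamete class with expected frequency r/2 = 0.350/2 = 0.1750.
Expected number = 0.1750 × 2383 = 417.02 ≈ 417.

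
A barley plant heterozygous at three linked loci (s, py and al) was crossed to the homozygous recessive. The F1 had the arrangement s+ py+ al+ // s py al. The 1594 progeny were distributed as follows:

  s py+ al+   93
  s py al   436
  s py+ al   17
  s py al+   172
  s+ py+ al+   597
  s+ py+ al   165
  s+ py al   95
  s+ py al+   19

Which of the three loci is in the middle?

py

The two rarest classes, s+ py al+ and s py+ al, are the double crossovers. Comparing them with the parentals, only the py allele has switched, so py is the middle locus and the order is s – py – al.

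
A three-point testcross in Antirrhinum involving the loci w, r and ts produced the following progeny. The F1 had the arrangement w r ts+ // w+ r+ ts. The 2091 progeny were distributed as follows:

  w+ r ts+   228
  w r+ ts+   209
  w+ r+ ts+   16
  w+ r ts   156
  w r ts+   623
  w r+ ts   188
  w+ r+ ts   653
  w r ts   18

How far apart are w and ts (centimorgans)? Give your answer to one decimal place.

The two rarest classes, w r ts and w+ r+ ts+, are the double crossovers. Comparing them with the parentals, only the ts allele has switched, so ts is the middle locus and the order is r – ts – w.
Crossovers in the ts–w interval produce the single-crossover classes w+ r ts+ and w r+ ts (228 + 188 = 416) plus the double crossovers (34).
RF(ts–w) = (416 + 34) / 2091 = 450/2091 = 0.2152 → 21.5 centimorgans.

21.5 centimorgans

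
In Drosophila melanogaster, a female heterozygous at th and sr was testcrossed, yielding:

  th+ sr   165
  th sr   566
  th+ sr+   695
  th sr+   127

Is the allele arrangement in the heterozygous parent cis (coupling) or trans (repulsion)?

The two most frequent classes are th+ sr+ (695) and th sr (566); these are the parental (non-recombinant) types.
So the F1 carried th+ sr+ on one chromosome and th sr on the other — the recessive alleles are on the same chromosome (cis / coupling).

cis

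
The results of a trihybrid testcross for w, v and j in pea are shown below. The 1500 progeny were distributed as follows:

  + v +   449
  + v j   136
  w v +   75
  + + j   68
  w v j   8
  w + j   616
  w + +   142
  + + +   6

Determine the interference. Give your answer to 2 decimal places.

The two most frequent reciprocal classes, w + j and + v +, are the parental types, so the F1 was w + j / + v +.
The two rarest classes, w v j and + + +, are the double crossovers. Comparing them with the parentals, only the v allele has switched, so v is the middle locus and the order is w – v – j.
w–v: (143 + 14)/1500 = 0.1047; v–j: (278 + 14)/1500 = 0.1947.
Expected DCO frequency = 0.1047 × 0.1947 ≈ 0.02039; observed = 14/1500 ≈ 0.00933.
Coefficient of coincidence = 0.00933/0.02039 ≈ 0.46; interference = 1 − 0.46 = 0.54.

0.54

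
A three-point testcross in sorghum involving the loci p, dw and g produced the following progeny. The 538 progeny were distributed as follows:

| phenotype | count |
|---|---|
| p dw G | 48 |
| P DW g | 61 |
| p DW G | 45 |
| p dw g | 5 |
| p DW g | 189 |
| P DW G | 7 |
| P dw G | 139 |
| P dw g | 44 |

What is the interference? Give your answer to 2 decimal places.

0.47

The two most frequent reciprocal classes, p DW g and P dw G, are the parental types, so the F1 was p DW g / P dw G.
The two rarest classes, p dw g and P DW G, are the double crossovers. Comparing them with the parentals, only the dw allele has switched, so dw is the middle locus and the order is p – dw – g.
p–dw: (109 + 12)/538 = 0.2249; dw–g: (89 + 12)/538 = 0.1877.
Expected DCO frequency = 0.2249 × 0.1877 ≈ 0.04221; observed = 12/538 ≈ 0.02230.
Coefficient of coincidence = 0.02230/0.04221 ≈ 0.53; interference = 1 − 0.53 = 0.47.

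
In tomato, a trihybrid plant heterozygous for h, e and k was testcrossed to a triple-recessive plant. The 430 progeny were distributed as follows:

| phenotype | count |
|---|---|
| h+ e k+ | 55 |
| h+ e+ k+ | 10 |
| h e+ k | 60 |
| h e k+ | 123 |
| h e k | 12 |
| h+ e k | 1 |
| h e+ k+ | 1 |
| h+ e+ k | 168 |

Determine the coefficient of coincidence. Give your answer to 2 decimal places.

The two most frequent reciprocal classes, h+ e+ k and h e k+, are the parental types, so the F1 was h+ e+ k / h e k+.
The two rarest classes, h+ e k and h e+ k+, are the double crossovers. Comparing them with the parentals, only the e allele has switched, so e is the middle locus and the order is k – e – h.
k–e: (22 + 2)/430 = 0.0558; e–h: (115 + 2)/430 = 0.2721.
Expected DCO frequency = 0.0558 × 0.2721 ≈ 0.01518; observed = 2/430 ≈ 0.00465.
Coefficient of coincidence = 0.00465/0.01518 ≈ 0.31.

0.31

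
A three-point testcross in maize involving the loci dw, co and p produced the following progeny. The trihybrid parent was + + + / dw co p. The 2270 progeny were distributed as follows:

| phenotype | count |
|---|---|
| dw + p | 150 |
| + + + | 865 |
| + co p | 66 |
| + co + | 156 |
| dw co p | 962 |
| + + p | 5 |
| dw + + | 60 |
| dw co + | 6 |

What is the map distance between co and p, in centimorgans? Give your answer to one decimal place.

14.0 centimorgans

The two rarest classes, + + p and dw co +, are the double crossovers. Comparing them with the parentals, only the p allele has switched, so p is the middle locus and the order is co – p – dw.
Crossovers in the co–p interval produce the single-crossover classes + co + and dw + p (156 + 150 = 306) plus the double crossovers (11).
RF(co–p) = (306 + 11) / 2270 = 317/2270 = 0.1396 → 14.0 centimorgans.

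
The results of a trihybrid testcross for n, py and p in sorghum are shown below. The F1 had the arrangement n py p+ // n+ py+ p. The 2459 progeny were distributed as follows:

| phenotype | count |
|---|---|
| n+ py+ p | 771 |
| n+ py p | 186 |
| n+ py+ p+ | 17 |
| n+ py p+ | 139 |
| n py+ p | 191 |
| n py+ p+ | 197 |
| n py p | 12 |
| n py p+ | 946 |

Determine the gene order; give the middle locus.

p

The two rarest classes, n py p and n+ py+ p+, are the double crossovers. Comparing them with the parentals, only the p allele has switched, so p is the middle locus and the order is n – p – py.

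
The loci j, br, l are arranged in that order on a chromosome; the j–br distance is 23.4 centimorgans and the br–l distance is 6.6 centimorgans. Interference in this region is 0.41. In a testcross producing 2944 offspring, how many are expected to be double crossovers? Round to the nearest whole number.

27

Map distances give recombination frequencies of 0.234 and 0.066 for the two intervals.
With interference 0.41 (so coincidence = 0.59), expected double-crossover frequency = 0.234 × 0.066 × 0.59 = 0.00911.
Expected number = 0.00911 × 2944 = 26.83 ≈ 27.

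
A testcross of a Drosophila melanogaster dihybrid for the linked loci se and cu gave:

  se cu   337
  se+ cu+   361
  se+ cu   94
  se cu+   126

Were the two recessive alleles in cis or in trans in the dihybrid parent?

cis

The two most frequent classes are se+ cu+ (361) and se cu (337); these are the parental (non-recombinant) types.
So the F1 carried se+ cu+ on one chromosome and se cu on the other — the recessive alleles are on the same chromosome (cis / coupling).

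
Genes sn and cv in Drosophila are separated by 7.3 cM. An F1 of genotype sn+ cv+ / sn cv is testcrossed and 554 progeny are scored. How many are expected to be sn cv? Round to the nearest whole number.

257

A map distance of 7.3 cM corresponds to a recombination frequency of 0.073.
The F1 is sn+ cv+ / sn cv, so sn cv is a parental gamete class with expected frequency (1 − r)/2 = 0.927/2 = 0.4635.
Expected number = 0.4635 × 554 = 256.78 ≈ 257.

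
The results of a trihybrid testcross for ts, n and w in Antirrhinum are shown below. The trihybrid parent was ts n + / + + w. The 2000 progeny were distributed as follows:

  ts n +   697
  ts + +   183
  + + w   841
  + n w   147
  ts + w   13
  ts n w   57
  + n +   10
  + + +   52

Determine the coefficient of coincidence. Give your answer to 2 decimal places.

The two rarest classes, + n + and ts + w, are the double crossovers. Comparing them with the parentals, only the ts allele has switched, so ts is the middle locus and the order is w – ts – n.
w–ts: (109 + 23)/2000 = 0.0660; ts–n: (330 + 23)/2000 = 0.1765.
Expected DCO frequency = 0.0660 × 0.1765 ≈ 0.01165; observed = 23/2000 ≈ 0.01150.
Coefficient of coincidence = 0.01150/0.01165 ≈ 0.99.

0.99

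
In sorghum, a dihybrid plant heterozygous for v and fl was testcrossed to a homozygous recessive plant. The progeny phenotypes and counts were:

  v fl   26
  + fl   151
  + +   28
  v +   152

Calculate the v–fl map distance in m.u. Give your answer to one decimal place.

15.1 m.u.

The two most frequent classes, + fl (151) and v + (152), are the parental types, so the F1 was + fl / v +.
The recombinant classes are + + and v fl: 28 + 26 = 54.
Recombination frequency = 54/357 = 0.1513 ≈ 15.1%, i.e. 15.1 m.u.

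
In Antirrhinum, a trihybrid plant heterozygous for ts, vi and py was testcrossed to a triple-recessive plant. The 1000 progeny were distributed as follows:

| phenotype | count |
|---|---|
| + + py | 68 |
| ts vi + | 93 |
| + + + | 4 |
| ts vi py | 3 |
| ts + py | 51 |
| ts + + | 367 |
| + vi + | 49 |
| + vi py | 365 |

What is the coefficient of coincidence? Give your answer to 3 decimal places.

0.389

The two most frequent reciprocal classes, + vi py and ts + +, are the parental types, so the F1 was + vi py / ts + +.
The two rarest classes, ts vi py and + + +, are the double crossovers. Comparing them with the parentals, only the ts allele has switched, so ts is the middle locus and the order is vi – ts – py.
vi–ts: (161 + 7)/1000 = 0.1680; ts–py: (100 + 7)/1000 = 0.1070.
Expected DCO frequency = 0.1680 × 0.1070 ≈ 0.01798; observed = 7/1000 ≈ 0.00700.
Coefficient of coincidence = 0.00700/0.01798 ≈ 0.389.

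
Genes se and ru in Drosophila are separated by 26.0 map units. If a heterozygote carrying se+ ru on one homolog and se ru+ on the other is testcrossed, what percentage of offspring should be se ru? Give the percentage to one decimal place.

A map distance of 26.0 map units corresponds to a recombination frequency of 0.260.
The F1 is se+ ru / se ru+, so se ru is a recombinant gamete class with expected frequency r/2 = 0.260/2 = 0.1300.
That is 0.1300 = 13.0% of the progeny.

13.0%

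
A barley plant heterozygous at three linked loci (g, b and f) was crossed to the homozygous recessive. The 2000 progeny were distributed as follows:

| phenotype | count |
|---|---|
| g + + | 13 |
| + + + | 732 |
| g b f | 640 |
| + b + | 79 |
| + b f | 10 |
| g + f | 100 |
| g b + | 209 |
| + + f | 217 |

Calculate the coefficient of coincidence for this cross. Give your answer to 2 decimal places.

The two most frequent reciprocal classes, g b f and + + +, are the parental types, so the F1 was g b f / + + +.
The two rarest classes, + b f and g + +, are the double crossovers. Comparing them with the parentals, only the g allele has switched, so g is the middle locus and the order is b – g – f.
b–g: (179 + 23)/2000 = 0.1010; g–f: (426 + 23)/2000 = 0.2245.
Expected DCO frequency = 0.1010 × 0.2245 ≈ 0.02267; observed = 23/2000 ≈ 0.01150.
Coefficient of coincidence = 0.01150/0.02267 ≈ 0.51.

0.51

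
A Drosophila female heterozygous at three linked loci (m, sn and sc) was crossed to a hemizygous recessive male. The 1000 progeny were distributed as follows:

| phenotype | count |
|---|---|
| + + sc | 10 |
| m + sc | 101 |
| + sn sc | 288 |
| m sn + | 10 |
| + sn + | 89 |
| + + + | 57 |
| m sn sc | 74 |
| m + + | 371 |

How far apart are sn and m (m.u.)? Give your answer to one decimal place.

15.1 m.u.

The two most frequent reciprocal classes, + sn sc and m + +, are the parental types, so the F1 was + sn sc / m + +.
The two rarest classes, + + sc and m sn +, are the double crossovers. Comparing them with the parentals, only the sn allele has switched, so sn is the middle locus and the order is sc – sn – m.
Crossovers in the sn–m interval produce the single-crossover classes m sn sc and + + + (74 + 57 = 131) plus the double crossovers (20).
RF(sn–m) = (131 + 20) / 1000 = 151/1000 = 0.1510 → 15.1 m.u.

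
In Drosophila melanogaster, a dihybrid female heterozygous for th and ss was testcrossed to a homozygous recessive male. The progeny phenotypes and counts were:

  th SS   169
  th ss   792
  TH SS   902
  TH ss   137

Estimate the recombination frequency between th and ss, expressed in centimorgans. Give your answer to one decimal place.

The two most frequent classes, TH SS (902) and th ss (792), are the parental types, so the F1 was TH SS / th ss.
The recombinant classes are TH ss and th SS: 137 + 169 = 306.
Recombination frequency = 306/2000 = 0.1530 ≈ 15.3%, i.e. 15.3 centimorgans.

15.3 centimorgans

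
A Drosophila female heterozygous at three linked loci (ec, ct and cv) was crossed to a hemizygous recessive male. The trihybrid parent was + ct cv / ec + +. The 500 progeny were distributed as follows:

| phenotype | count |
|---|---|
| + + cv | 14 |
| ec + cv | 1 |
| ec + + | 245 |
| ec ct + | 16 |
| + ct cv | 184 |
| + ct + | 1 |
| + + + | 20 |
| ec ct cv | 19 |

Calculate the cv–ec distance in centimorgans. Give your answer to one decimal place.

The two rarest classes, + ct + and ec + cv, are the double crossovers. Comparing them with the parentals, only the cv allele has switched, so cv is the middle locus and the order is ct – cv – ec.
Crossovers in the cv–ec interval produce the single-crossover classes ec ct cv and + + + (19 + 20 = 39) plus the double crossovers (2).
RF(cv–ec) = (39 + 2) / 500 = 41/500 = 0.0820 → 8.2 centimorgans.

8.2 centimorgans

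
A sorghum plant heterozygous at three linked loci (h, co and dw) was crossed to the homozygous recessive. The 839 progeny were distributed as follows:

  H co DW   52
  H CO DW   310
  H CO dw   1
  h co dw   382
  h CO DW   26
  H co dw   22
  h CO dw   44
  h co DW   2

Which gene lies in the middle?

The two most frequent reciprocal classes, h co dw and H CO DW, are the parental types, so the F1 was h co dw / H CO DW.
The two rarest classes, h co DW and H CO dw, are the double crossovers. Comparing them with the parentals, only the dw allele has switched, so dw is the middle locus and the order is h – dw – co.

dw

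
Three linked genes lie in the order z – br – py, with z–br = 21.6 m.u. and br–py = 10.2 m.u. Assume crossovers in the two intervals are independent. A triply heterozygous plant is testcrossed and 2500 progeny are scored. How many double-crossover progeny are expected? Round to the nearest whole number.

55

Map distances give recombination frequencies of 0.216 and 0.102 for the two intervals.
With no interference, expected double-crossover frequency = 0.216 × 0.102 = 0.02203.
Expected number = 0.02203 × 2500 = 55.08 ≈ 55.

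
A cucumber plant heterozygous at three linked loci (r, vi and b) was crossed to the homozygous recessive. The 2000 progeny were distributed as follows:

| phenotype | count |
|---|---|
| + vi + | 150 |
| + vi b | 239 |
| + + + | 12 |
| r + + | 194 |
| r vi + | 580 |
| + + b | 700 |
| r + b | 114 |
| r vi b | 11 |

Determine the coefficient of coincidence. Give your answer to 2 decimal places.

The two most frequent reciprocal classes, + + b and r vi +, are the parental types, so the F1 was + + b / r vi +.
The two rarest classes, + + + and r vi b, are the double crossovers. Comparing them with the parentals, only the b allele has switched, so b is the middle locus and the order is r – b – vi.
r–b: (264 + 23)/2000 = 0.1435; b–vi: (433 + 23)/2000 = 0.2280.
Expected DCO frequency = 0.1435 × 0.2280 ≈ 0.03272; observed = 23/2000 ≈ 0.01150.
Coefficient of coincidence = 0.01150/0.03272 ≈ 0.35.

0.35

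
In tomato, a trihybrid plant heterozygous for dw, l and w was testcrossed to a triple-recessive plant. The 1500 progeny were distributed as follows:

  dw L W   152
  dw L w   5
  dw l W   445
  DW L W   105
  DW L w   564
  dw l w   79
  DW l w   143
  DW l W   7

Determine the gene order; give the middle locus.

The two most frequent reciprocal classes, dw l W and DW L w, are the parental types, so the F1 was dw l W / DW L w.
The two rarest classes, DW l W and dw L w, are the double crossovers. Comparing them with the parentals, only the dw allele has switched, so dw is the middle locus and the order is l – dw – w.

dw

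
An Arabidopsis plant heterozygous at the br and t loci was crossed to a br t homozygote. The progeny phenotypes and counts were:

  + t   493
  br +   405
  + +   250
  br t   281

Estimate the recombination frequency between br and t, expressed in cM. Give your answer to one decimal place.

The two most frequent classes, + t (493) and br + (405), are the parental types, so the F1 was + t / br +.
The recombinant classes are + + and br t: 250 + 281 = 531.
Recombination frequency = 531/1429 = 0.3716 ≈ 37.2%, i.e. 37.2 cM.

37.2 cM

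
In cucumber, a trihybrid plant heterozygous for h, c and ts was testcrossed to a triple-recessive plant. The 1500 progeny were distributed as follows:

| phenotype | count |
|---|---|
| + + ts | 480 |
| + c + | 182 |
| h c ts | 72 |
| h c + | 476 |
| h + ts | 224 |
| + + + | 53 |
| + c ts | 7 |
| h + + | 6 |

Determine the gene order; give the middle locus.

c

The two most frequent reciprocal classes, h c + and + + ts, are the parental types, so the F1 was h c + / + + ts.
The two rarest classes, h + + and + c ts, are the double crossovers. Comparing them with the parentals, only the c allele has switched, so c is the middle locus and the order is ts – c – h.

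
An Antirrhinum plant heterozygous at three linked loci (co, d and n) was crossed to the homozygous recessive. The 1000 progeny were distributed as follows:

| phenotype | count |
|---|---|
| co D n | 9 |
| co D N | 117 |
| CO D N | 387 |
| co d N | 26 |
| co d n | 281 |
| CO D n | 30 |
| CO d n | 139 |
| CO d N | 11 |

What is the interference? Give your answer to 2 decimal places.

The two most frequent reciprocal classes, CO D N and co d n, are the parental types, so the F1 was CO D N / co d n.
The two rarest classes, CO d N and co D n, are the double crossovers. Comparing them with the parentals, only the d allele has switched, so d is the middle locus and the order is n – d – co.
n–d: (56 + 20)/1000 = 0.0760; d–co: (256 + 20)/1000 = 0.2760.
Expected DCO frequency = 0.0760 × 0.2760 ≈ 0.02098; observed = 20/1000 ≈ 0.02000.
Coefficient of coincidence = 0.02000/0.02098 ≈ 0.95; interference = 1 − 0.95 = 0.05.

0.05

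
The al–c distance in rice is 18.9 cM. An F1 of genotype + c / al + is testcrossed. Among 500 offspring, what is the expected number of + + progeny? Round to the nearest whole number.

A map distance of 18.9 cM corresponds to a recombination frequency of 0.189.
The F1 is + c / al +, so + + is a recombinant gamete class with expected frequency r/2 = 0.189/2 = 0.0945.
Expected number = 0.0945 × 500 = 47.25 ≈ 47.

47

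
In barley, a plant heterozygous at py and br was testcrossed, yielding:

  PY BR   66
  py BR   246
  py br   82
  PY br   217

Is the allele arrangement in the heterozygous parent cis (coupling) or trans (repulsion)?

The two most frequent classes are PY br (217) and py BR (246); these are the parental (non-recombinant) types.
So the F1 carried PY br on one chromosome and py BR on the other — the recessive alleles are on opposite chromosomes (trans / repulsion).

trans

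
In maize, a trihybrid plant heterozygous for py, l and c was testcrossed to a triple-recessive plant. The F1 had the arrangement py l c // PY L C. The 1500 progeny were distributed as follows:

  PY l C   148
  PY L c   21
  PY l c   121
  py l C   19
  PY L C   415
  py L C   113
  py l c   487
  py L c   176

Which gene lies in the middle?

The two rarest classes, py l C and PY L c, are the double crossovers. Comparing them with the parentals, only the c allele has switched, so c is the middle locus and the order is l – c – py.

c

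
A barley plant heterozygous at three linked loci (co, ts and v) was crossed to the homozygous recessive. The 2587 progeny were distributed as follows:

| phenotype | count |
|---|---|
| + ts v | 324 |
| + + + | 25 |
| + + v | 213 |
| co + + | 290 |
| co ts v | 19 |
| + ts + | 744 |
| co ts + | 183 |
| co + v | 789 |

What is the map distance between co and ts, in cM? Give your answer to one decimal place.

17.0 cM

The two most frequent reciprocal classes, co + v and + ts +, are the parental types, so the F1 was co + v / + ts +.
The two rarest classes, co ts v and + + +, are the double crossovers. Comparing them with the parentals, only the ts allele has switched, so ts is the middle locus and the order is v – ts – co.
Crossovers in the ts–co interval produce the single-crossover classes + + v and co ts + (213 + 183 = 396) plus the double crossovers (44).
RF(ts–co) = (396 + 44) / 2587 = 440/2587 = 0.1701 → 17.0 cM.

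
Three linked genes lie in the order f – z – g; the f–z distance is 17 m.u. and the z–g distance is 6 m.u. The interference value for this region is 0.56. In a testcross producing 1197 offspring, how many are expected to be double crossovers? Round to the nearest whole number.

5

Map distances give recombination frequencies of 0.170 and 0.060 for the two intervals.
With interference 0.56 (so coincidence = 0.44), expected double-crossover frequency = 0.170 × 0.060 × 0.44 = 0.00449.
Expected number = 0.00449 × 1197 = 5.37 ≈ 5.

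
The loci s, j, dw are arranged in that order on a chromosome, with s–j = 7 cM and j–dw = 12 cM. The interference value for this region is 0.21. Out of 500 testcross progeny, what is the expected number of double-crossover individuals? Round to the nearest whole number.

Map distances give recombination frequencies of 0.070 and 0.120 for the two intervals.
With interference 0.21 (so coincidence = 0.79), expected double-crossover frequency = 0.070 × 0.120 × 0.79 = 0.00664.
Expected number = 0.00664 × 500 = 3.32 ≈ 3.

3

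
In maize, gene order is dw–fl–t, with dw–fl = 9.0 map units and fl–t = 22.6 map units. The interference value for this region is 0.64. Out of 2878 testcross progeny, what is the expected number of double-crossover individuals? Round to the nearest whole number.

Map distances give recombination frequencies of 0.090 and 0.226 for the two intervals.
With interference 0.64 (so coincidence = 0.36), expected double-crossover frequency = 0.090 × 0.226 × 0.36 = 0.00732.
Expected number = 0.00732 × 2878 = 21.07 ≈ 21.

21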